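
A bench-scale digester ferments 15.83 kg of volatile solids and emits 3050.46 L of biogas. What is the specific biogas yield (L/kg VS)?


Y = V / VS
= 3050.46 / 15.83
= 192.7012 L/kg VS

192.7012 L/kg VS


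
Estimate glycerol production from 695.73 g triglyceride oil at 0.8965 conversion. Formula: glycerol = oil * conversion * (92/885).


glycerol = oil * conv * (92/885)
= 695.73 * 0.8965 * 92 / 885
= 64.8389 g

64.8389 g


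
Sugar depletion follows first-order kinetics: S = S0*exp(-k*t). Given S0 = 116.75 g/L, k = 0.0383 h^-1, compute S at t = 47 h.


S = S0 * exp(-k * t)
S = 116.75 * exp(-0.0383 * 47)
S = 19.2967 g/L

19.2967 g/L


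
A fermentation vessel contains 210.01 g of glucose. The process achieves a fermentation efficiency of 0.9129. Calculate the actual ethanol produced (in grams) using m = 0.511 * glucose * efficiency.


Actual ethanol: m = 0.511 * 210.01 * 0.9129
m = 97.9680 g

97.9680 g


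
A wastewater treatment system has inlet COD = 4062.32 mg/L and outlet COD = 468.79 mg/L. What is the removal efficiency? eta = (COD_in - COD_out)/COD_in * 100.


eta = (COD_in - COD_out) / COD_in * 100
= (4062.32 - 468.79) / 4062.32 * 100
= 88.4600%

88.4600%


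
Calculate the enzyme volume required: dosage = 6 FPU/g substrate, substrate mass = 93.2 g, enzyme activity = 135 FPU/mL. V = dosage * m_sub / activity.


V = dosage * m_sub / activity
V = 6 * 93.2 / 135
V = 4.1422 mL

4.1422 mL


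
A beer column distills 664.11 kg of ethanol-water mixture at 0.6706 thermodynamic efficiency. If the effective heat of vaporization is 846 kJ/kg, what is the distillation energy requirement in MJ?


E = m * 846 / (eta * 1000)
= 664.11 * 846 / (0.6706 * 1000)
= 837.8125 MJ

837.8125 MJ


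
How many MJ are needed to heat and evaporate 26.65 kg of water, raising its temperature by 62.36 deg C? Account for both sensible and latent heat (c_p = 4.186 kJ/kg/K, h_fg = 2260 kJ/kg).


E = m_water * (4.186 * dT + 2260) / 1000
= 26.65 * (4.186 * 62.36 + 2260) / 1000
= 67.1857 MJ

67.1857 MJ


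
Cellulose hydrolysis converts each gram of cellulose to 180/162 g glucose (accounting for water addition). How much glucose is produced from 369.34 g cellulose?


glucose = cellulose * 180/162
= 369.34 * 180/162
= 410.3778 g

410.3778 g


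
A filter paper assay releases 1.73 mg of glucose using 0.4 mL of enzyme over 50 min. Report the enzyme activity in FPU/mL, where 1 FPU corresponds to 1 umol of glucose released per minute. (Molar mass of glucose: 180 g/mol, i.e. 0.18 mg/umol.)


Activity = glucose_mg / (0.18 mg/umol * V_mL * t_min)
= 1.73 / (0.18 * 0.4 * 50)
= 0.4806 FPU/mL

0.4806 FPU/mL


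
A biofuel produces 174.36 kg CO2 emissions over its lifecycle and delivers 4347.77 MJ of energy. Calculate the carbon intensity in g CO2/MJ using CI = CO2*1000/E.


CI = CO2 * 1000 / E
= 174.36 * 1000 / 4347.77
= 40.1033 g CO2/MJ

40.1033 g CO2/MJ


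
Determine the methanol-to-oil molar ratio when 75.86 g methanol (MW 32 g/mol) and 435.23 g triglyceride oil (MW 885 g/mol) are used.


Molar ratio = n_MeOH / n_oil = (MeOH/32) / (oil/885) = (MeOH * 885) / (32 * oil)
= (75.86 * 885) / (32 * 435.23)
= 4.8204

4.8204


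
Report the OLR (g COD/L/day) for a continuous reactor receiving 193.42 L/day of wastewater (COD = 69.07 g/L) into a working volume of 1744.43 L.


OLR = Q * S / V
= 193.42 * 69.07 / 1744.43
= 7.6584 g/L/day

7.6584 g/L/day


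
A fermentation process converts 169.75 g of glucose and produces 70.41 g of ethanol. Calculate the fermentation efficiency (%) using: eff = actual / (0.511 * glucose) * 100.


Fermentation efficiency = (actual / (0.511 * glucose)) * 100
= (70.41 / (0.511 * 169.75)) * 100
= 81.1715%

81.1715%


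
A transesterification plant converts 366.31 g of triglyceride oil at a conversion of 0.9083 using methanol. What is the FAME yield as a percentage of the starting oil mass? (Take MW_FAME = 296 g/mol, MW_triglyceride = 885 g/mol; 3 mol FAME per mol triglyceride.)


m_FAME = oil * conv * (3 * 296 / 885) = oil * conv * (888/885)
= 366.31 * 0.9083 * 888 / 885
= 333.8472 g
Y = m_FAME / oil * 100 = conv * (888/885) * 100
= 0.9083 * 888 / 885 * 100
= 91.14%

91.14%


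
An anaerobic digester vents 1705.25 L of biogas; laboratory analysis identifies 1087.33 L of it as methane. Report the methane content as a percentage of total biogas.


CH4% = V_CH4 / V_total * 100
= 1087.33 / 1705.25 * 100
= 63.7637%

63.7637%


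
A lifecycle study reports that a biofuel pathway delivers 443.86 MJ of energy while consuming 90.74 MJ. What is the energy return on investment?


EROI = E_out / E_in
= 443.86 / 90.74
= 4.8916

4.8916


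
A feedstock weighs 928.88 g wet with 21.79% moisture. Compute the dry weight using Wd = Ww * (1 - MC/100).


Wd = Ww * (1 - MC/100)
= 928.88 * (1 - 21.79/100)
= 726.4770 g

726.4770 g


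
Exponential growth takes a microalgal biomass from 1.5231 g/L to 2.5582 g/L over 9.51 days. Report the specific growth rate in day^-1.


mu = ln(X2/X1) / dt
= ln(2.5582/1.5231) / 9.51
= 0.0545 per day

0.0545 per day


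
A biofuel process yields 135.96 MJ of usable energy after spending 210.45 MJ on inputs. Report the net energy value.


NEV = E_out - E_in
= 135.96 - 210.45
= -74.4900 MJ

-74.4900 MJ


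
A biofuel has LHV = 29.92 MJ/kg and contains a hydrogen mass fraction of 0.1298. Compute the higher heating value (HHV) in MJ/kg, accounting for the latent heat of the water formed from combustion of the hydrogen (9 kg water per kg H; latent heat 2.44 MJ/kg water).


HHV = LHV + H_frac * 9 * 2.44
= 29.92 + 0.1298 * 9 * 2.44
= 32.7704 MJ/kg

32.7704 MJ/kg


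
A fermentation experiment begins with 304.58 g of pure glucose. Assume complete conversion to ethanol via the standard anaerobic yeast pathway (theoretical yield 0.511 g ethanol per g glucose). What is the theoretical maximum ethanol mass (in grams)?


Theoretical ethanol yield: m_EtOH = 0.511 * m_glucose
m_EtOH = 0.511 * 304.58 = 155.6404 g

155.6404 g


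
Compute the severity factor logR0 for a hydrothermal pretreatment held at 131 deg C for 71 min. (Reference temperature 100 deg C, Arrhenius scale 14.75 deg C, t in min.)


logR0 = log10(t * exp((T - 100) / 14.75))
= log10(71 * exp((131 - 100) / 14.75))
= 2.7640

2.7640


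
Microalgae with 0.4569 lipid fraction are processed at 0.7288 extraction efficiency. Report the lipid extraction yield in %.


Y = lipid_content * extraction_eff * 100
= 0.4569 * 0.7288 * 100
= 33.2989%

33.2989%


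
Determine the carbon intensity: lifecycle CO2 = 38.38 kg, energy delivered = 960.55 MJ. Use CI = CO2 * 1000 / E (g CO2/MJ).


CI = CO2 * 1000 / E
= 38.38 * 1000 / 960.55
= 39.9563 g CO2/MJ

39.9563 g CO2/MJ


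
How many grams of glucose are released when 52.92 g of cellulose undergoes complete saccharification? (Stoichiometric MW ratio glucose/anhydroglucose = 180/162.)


glucose = cellulose * 180/162
= 52.92 * 180/162
= 58.8000 g

58.8000 g


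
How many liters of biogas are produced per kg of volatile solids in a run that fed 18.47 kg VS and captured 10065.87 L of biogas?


Y = V / VS
= 10065.87 / 18.47
= 544.9848 L/kg VS

544.9848 L/kg VS


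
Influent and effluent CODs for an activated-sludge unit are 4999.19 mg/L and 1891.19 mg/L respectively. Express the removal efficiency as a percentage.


eta = (COD_in - COD_out) / COD_in * 100
= (4999.19 - 1891.19) / 4999.19 * 100
= 62.1701%

62.1701%


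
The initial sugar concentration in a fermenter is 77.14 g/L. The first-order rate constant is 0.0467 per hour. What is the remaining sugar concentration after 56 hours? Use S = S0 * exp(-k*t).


S = S0 * exp(-k * t)
S = 77.14 * exp(-0.0467 * 56)
S = 5.6430 g/L

5.6430 g/L


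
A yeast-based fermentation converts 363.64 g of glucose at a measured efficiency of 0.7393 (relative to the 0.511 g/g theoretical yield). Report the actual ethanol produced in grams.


Actual ethanol: m = 0.511 * 363.64 * 0.7393
m = 137.3768 g

137.3768 g


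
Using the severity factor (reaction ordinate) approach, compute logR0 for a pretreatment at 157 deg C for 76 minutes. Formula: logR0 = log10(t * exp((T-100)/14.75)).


logR0 = log10(t * exp((T - 100) / 14.75))
= log10(76 * exp((157 - 100) / 14.75))
= 3.5591

3.5591


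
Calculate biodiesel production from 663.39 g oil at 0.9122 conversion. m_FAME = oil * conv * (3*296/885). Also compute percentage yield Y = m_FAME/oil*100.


m_FAME = oil * conv * (3 * 296 / 885) = oil * conv * (888/885)
= 663.39 * 0.9122 * 888 / 885
= 607.1957 g
Y = m_FAME / oil * 100 = conv * (888/885) * 100
= 0.9122 * 888 / 885 * 100
= 91.53%

607.1957 g FAME; Y = 91.53%


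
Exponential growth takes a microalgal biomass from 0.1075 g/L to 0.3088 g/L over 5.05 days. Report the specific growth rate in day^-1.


mu = ln(X2/X1) / dt
= ln(0.3088/0.1075) / 5.05
= 0.2090 per day

0.2090 per day


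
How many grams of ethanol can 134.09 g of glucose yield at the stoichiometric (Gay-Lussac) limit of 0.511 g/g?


Theoretical ethanol yield: m_EtOH = 0.511 * m_glucose
m_EtOH = 0.511 * 134.09 = 68.5200 g

68.5200 g


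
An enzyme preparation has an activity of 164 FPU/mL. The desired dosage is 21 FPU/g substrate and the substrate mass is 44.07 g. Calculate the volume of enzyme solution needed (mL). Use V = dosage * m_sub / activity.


V = dosage * m_sub / activity
V = 21 * 44.07 / 164
V = 5.6431 mL

5.6431 mL


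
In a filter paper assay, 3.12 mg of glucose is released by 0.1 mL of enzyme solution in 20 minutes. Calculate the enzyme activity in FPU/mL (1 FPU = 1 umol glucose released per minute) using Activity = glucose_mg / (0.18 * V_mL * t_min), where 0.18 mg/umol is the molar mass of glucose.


Activity = glucose_mg / (0.18 mg/umol * V_mL * t_min)
= 3.12 / (0.18 * 0.1 * 20)
= 8.6667 FPU/mL

8.6667 FPU/mL


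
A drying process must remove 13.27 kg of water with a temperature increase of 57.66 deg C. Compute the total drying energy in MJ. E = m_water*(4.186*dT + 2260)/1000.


E = m_water * (4.186 * dT + 2260) / 1000
= 13.27 * (4.186 * 57.66 + 2260) / 1000
= 33.1931 MJ

33.1931 MJ


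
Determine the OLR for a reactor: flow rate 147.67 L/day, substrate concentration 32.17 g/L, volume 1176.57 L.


OLR = Q * S / V
= 147.67 * 32.17 / 1176.57
= 4.0376 g/L/day

4.0376 g/L/day


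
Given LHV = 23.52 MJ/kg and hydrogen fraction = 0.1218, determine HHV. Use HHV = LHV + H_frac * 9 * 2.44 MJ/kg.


HHV = LHV + H_frac * 9 * 2.44
= 23.52 + 0.1218 * 9 * 2.44
= 26.1947 MJ/kg

26.1947 MJ/kg


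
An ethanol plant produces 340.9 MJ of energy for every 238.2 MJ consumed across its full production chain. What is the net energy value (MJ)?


NEV = E_out - E_in
= 340.9 - 238.2
= 102.7000 MJ

102.7000 MJ


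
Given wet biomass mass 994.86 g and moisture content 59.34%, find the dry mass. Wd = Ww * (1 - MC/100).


Wd = Ww * (1 - MC/100)
= 994.86 * (1 - 59.34/100)
= 404.5101 g

404.5101 g


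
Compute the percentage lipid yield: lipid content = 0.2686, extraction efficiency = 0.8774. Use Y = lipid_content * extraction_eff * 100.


Y = lipid_content * extraction_eff * 100
= 0.2686 * 0.8774 * 100
= 23.5670%

23.5670%


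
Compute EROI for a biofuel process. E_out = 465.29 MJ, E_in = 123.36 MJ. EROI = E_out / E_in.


EROI = E_out / E_in
= 465.29 / 123.36
= 3.7718

3.7718


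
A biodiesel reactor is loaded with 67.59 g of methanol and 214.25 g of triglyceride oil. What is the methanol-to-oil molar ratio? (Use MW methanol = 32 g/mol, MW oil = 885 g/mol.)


Molar ratio = n_MeOH / n_oil = (MeOH/32) / (oil/885) = (MeOH * 885) / (32 * oil)
= (67.59 * 885) / (32 * 214.25)
= 8.7248

8.7248


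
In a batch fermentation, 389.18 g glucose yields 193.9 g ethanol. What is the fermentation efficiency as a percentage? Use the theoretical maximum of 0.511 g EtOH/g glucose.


Fermentation efficiency = (actual / (0.511 * glucose)) * 100
= (193.9 / (0.511 * 389.18)) * 100
= 97.5004%

97.5004%


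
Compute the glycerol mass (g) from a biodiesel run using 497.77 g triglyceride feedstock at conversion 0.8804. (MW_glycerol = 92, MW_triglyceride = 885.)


glycerol = oil * conv * (92/885)
= 497.77 * 0.8804 * 92 / 885
= 45.5568 g

45.5568 g


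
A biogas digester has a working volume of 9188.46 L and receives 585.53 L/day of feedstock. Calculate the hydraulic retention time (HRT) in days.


HRT = V / Q
= 9188.46 / 585.53
= 15.6926 days

15.6926 days


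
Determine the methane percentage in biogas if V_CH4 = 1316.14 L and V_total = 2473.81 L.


CH4% = V_CH4 / V_total * 100
= 1316.14 / 2473.81 * 100
= 53.2030%

53.2030%


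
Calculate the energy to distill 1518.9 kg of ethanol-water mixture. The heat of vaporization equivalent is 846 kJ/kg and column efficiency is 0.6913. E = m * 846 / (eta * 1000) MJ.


E = m * 846 / (eta * 1000)
= 1518.9 * 846 / (0.6913 * 1000)
= 1858.8014 MJ

1858.8014 MJ


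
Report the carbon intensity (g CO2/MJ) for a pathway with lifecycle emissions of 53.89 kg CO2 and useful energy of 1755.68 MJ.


CI = CO2 * 1000 / E
= 53.89 * 1000 / 1755.68
= 30.6947 g CO2/MJ

30.6947 g CO2/MJ


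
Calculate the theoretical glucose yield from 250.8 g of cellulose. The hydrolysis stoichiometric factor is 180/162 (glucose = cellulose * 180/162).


glucose = cellulose * 180/162
= 250.8 * 180/162
= 278.6667 g

278.6667 g


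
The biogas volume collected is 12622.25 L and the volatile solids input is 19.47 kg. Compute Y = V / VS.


Y = V / VS
= 12622.25 / 19.47
= 648.2922 L/kg VS

648.2922 L/kg VS


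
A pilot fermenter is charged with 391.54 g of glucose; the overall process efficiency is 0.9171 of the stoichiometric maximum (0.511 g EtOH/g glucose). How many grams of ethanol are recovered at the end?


Actual ethanol: m = 0.511 * 391.54 * 0.9171
m = 183.4906 g

183.4906 g


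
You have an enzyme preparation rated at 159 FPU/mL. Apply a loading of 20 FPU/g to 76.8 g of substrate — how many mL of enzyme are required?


V = dosage * m_sub / activity
V = 20 * 76.8 / 159
V = 9.6604 mL

9.6604 mL


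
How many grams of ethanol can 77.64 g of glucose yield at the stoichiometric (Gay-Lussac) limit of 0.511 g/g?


Theoretical ethanol yield: m_EtOH = 0.511 * m_glucose
m_EtOH = 0.511 * 77.64 = 39.6740 g

39.6740 g


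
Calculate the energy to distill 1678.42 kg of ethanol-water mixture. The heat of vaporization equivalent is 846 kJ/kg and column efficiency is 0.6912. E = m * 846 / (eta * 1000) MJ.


E = m * 846 / (eta * 1000)
= 1678.42 * 846 / (0.6912 * 1000)
= 2054.3161 MJ

2054.3161 MJ


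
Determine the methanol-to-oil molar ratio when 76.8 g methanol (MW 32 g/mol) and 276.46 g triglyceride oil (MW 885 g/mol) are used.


Molar ratio = n_MeOH / n_oil = (MeOH/32) / (oil/885) = (MeOH * 885) / (32 * oil)
= (76.8 * 885) / (32 * 276.46)
= 7.6828

7.6828


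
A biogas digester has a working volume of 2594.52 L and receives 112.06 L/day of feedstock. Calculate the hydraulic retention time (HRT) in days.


HRT = V / Q
= 2594.52 / 112.06
= 23.1530 days

23.1530 days


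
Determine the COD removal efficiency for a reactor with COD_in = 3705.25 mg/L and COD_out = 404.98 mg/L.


eta = (COD_in - COD_out) / COD_in * 100
= (3705.25 - 404.98) / 3705.25 * 100
= 89.0701%

89.0701%


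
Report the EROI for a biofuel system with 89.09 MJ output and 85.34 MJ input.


EROI = E_out / E_in
= 89.09 / 85.34
= 1.0439

1.0439


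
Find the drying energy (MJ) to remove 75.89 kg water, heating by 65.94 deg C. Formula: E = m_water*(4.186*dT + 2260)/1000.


E = m_water * (4.186 * dT + 2260) / 1000
= 75.89 * (4.186 * 65.94 + 2260) / 1000
= 192.4589 MJ

192.4589 MJ


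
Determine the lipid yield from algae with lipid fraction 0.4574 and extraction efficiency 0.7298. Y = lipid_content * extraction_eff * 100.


Y = lipid_content * extraction_eff * 100
= 0.4574 * 0.7298 * 100
= 33.3811%

33.3811%


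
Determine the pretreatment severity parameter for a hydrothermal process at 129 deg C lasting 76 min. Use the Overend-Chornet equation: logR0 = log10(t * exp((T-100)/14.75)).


logR0 = log10(t * exp((T - 100) / 14.75))
= log10(76 * exp((129 - 100) / 14.75))
= 2.7347

2.7347


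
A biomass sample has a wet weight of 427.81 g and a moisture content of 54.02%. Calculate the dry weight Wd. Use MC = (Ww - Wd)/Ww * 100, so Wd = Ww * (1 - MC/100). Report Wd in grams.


Wd = Ww * (1 - MC/100)
= 427.81 * (1 - 54.02/100)
= 196.7070 g

196.7070 g


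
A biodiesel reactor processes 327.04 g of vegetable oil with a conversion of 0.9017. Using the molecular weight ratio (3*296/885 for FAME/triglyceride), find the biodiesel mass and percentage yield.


m_FAME = oil * conv * (3 * 296 / 885) = oil * conv * (888/885)
= 327.04 * 0.9017 * 888 / 885
= 295.8916 g
Y = m_FAME / oil * 100 = conv * (888/885) * 100
= 0.9017 * 888 / 885 * 100
= 90.48%

295.8916 g FAME; Y = 90.48%


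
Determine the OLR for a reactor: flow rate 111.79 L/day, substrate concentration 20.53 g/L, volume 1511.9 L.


OLR = Q * S / V
= 111.79 * 20.53 / 1511.9
= 1.5180 g/L/day

1.5180 g/L/day


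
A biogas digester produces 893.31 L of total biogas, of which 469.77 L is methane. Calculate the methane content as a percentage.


CH4% = V_CH4 / V_total * 100
= 469.77 / 893.31 * 100
= 52.5876%

52.5876%


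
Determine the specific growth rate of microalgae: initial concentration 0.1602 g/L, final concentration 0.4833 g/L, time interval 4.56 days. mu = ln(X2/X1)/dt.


mu = ln(X2/X1) / dt
= ln(0.4833/0.1602) / 4.56
= 0.2422 per day

0.2422 per day


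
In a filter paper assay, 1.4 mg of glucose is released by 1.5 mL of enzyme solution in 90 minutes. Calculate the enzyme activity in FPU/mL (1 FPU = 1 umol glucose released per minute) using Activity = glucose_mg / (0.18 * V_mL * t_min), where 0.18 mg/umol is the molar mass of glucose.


Activity = glucose_mg / (0.18 mg/umol * V_mL * t_min)
= 1.4 / (0.18 * 1.5 * 90)
= 0.0576 FPU/mL

0.0576 FPU/mL


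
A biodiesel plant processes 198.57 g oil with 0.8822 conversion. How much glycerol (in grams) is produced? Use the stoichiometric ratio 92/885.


glycerol = oil * conv * (92/885)
= 198.57 * 0.8822 * 92 / 885
= 18.2106 g

18.2106 g


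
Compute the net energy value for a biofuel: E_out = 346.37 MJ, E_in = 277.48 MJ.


NEV = E_out - E_in
= 346.37 - 277.48
= 68.8900 MJ

68.8900 MJ


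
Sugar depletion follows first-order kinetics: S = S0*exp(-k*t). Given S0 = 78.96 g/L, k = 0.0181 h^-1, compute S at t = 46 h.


S = S0 * exp(-k * t)
S = 78.96 * exp(-0.0181 * 46)
S = 34.3410 g/L

34.3410 g/L


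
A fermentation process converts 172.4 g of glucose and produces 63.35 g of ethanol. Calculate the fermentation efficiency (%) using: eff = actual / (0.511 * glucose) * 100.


Fermentation efficiency = (actual / (0.511 * glucose)) * 100
= (63.35 / (0.511 * 172.4)) * 100
= 71.9099%

71.9099%


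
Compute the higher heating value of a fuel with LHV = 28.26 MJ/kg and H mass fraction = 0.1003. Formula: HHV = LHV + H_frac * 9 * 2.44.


HHV = LHV + H_frac * 9 * 2.44
= 28.26 + 0.1003 * 9 * 2.44
= 30.4626 MJ/kg

30.4626 MJ/kg


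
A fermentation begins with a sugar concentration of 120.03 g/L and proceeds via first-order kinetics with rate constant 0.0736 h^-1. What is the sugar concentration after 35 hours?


S = S0 * exp(-k * t)
S = 120.03 * exp(-0.0736 * 35)
S = 9.1316 g/L

9.1316 g/L


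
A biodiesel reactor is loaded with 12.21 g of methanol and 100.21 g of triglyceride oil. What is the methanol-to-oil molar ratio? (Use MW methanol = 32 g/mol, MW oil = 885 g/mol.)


Molar ratio = n_MeOH / n_oil = (MeOH/32) / (oil/885) = (MeOH * 885) / (32 * oil)
= (12.21 * 885) / (32 * 100.21)
= 3.3698

3.3698


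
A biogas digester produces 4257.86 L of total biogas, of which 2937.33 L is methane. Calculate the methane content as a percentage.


CH4% = V_CH4 / V_total * 100
= 2937.33 / 4257.86 * 100
= 68.9861%

68.9861%


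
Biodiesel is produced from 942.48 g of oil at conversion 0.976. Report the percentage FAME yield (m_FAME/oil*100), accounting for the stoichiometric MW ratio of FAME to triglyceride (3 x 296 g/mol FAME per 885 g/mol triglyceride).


m_FAME = oil * conv * (3 * 296 / 885) = oil * conv * (888/885)
= 942.48 * 0.976 * 888 / 885
= 922.9787 g
Y = m_FAME / oil * 100 = conv * (888/885) * 100
= 0.976 * 888 / 885 * 100
= 97.93%

97.93%


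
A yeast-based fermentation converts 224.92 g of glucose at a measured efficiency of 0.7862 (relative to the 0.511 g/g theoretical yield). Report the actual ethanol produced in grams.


Actual ethanol: m = 0.511 * 224.92 * 0.7862
m = 90.3612 g

90.3612 g


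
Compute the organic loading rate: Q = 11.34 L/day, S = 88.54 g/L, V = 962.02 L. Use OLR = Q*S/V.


OLR = Q * S / V
= 11.34 * 88.54 / 962.02
= 1.0437 g/L/day

1.0437 g/L/day


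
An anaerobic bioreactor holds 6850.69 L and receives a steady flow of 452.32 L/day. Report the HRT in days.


HRT = V / Q
= 6850.69 / 452.32
= 15.1457 days

15.1457 days


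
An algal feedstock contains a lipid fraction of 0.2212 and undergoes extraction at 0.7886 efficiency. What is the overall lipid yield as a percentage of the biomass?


Y = lipid_content * extraction_eff * 100
= 0.2212 * 0.7886 * 100
= 17.4438%

17.4438%


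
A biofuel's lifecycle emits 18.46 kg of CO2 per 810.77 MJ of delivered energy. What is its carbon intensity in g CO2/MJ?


CI = CO2 * 1000 / E
= 18.46 * 1000 / 810.77
= 22.7685 g CO2/MJ

22.7685 g CO2/MJ


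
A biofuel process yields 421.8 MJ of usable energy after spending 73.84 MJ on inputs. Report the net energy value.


NEV = E_out - E_in
= 421.8 - 73.84
= 347.9600 MJ

347.9600 MJ


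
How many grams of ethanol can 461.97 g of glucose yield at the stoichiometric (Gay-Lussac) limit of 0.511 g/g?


Theoretical ethanol yield: m_EtOH = 0.511 * m_glucose
m_EtOH = 0.511 * 461.97 = 236.0667 g

236.0667 g


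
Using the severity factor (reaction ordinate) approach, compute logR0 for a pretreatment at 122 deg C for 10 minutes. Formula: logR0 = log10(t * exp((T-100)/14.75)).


logR0 = log10(t * exp((T - 100) / 14.75))
= log10(10 * exp((122 - 100) / 14.75))
= 1.6478

1.6478


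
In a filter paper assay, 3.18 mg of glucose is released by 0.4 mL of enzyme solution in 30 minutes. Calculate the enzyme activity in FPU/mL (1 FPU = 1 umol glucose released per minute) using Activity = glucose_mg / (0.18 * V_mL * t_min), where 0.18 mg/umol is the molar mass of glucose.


Activity = glucose_mg / (0.18 mg/umol * V_mL * t_min)
= 3.18 / (0.18 * 0.4 * 30)
= 1.4722 FPU/mL

1.4722 FPU/mL


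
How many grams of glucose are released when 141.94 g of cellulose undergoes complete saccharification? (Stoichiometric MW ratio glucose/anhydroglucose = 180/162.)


glucose = cellulose * 180/162
= 141.94 * 180/162
= 157.7111 g

157.7111 g


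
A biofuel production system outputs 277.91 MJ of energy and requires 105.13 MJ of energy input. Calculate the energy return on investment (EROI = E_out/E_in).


EROI = E_out / E_in
= 277.91 / 105.13
= 2.6435

2.6435


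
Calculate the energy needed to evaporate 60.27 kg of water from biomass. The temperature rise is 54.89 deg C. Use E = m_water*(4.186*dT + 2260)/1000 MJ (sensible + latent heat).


E = m_water * (4.186 * dT + 2260) / 1000
= 60.27 * (4.186 * 54.89 + 2260) / 1000
= 150.0584 MJ

150.0584 MJ


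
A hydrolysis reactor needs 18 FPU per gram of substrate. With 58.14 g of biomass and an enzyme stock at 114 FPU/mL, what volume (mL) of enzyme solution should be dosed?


V = dosage * m_sub / activity
V = 18 * 58.14 / 114
V = 9.1800 mL

9.1800 mL


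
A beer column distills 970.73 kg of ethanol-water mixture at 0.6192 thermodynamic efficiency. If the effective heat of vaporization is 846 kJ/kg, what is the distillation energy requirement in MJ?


E = m * 846 / (eta * 1000)
= 970.73 * 846 / (0.6192 * 1000)
= 1326.2881 MJ

1326.2881 MJ


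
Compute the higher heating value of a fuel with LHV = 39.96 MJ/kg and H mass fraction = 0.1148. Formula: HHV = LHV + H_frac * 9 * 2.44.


HHV = LHV + H_frac * 9 * 2.44
= 39.96 + 0.1148 * 9 * 2.44
= 42.4810 MJ/kg

42.4810 MJ/kg


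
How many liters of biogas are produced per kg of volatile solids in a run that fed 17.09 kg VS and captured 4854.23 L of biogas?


Y = V / VS
= 4854.23 / 17.09
= 284.0392 L/kg VS

284.0392 L/kg VS


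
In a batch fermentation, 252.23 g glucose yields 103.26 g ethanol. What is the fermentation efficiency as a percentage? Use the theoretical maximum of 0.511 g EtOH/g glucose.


Fermentation efficiency = (actual / (0.511 * glucose)) * 100
= (103.26 / (0.511 * 252.23)) * 100
= 80.1151%

80.1151%


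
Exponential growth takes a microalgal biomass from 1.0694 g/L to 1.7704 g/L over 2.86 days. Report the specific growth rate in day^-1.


mu = ln(X2/X1) / dt
= ln(1.7704/1.0694) / 2.86
= 0.1763 per day

0.1763 per day


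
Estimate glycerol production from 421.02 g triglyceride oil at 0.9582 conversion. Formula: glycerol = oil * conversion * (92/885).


glycerol = oil * conv * (92/885)
= 421.02 * 0.9582 * 92 / 885
= 41.9376 g

41.9376 g


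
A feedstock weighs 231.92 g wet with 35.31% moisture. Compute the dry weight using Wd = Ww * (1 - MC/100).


Wd = Ww * (1 - MC/100)
= 231.92 * (1 - 35.31/100)
= 150.0290 g

150.0290 g


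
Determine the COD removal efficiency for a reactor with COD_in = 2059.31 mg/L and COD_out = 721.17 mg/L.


eta = (COD_in - COD_out) / COD_in * 100
= (2059.31 - 721.17) / 2059.31 * 100
= 64.9800%

64.9800%


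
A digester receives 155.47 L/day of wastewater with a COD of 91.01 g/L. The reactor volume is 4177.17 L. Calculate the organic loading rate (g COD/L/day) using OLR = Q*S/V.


OLR = Q * S / V
= 155.47 * 91.01 / 4177.17
= 3.3873 g/L/day

3.3873 g/L/day


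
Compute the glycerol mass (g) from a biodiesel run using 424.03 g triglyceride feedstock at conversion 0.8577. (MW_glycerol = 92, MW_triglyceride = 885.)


glycerol = oil * conv * (92/885)
= 424.03 * 0.8577 * 92 / 885
= 37.8074 g

37.8074 g


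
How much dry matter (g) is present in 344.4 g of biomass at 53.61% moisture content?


Wd = Ww * (1 - MC/100)
= 344.4 * (1 - 53.61/100)
= 159.7672 g

159.7672 g


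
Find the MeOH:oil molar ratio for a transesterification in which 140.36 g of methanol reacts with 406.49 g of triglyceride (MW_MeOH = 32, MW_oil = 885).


Molar ratio = n_MeOH / n_oil = (MeOH/32) / (oil/885) = (MeOH * 885) / (32 * oil)
= (140.36 * 885) / (32 * 406.49)
= 9.5496

9.5496


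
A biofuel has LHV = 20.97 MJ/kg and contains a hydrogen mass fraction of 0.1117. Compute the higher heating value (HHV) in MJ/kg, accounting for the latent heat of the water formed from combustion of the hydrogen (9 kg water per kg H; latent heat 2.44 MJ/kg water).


HHV = LHV + H_frac * 9 * 2.44
= 20.97 + 0.1117 * 9 * 2.44
= 23.4229 MJ/kg

23.4229 MJ/kg


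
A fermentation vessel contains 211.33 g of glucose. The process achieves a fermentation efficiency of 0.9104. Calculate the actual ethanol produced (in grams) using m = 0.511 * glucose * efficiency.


Actual ethanol: m = 0.511 * 211.33 * 0.9104
m = 98.3138 g

98.3138 g


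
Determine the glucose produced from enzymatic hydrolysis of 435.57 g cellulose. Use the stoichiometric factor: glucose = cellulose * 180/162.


glucose = cellulose * 180/162
= 435.57 * 180/162
= 483.9667 g

483.9667 g


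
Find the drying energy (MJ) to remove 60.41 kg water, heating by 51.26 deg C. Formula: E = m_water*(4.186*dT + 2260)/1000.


E = m_water * (4.186 * dT + 2260) / 1000
= 60.41 * (4.186 * 51.26 + 2260) / 1000
= 149.4890 MJ

149.4890 MJ


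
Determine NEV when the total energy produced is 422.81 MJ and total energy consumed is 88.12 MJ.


NEV = E_out - E_in
= 422.81 - 88.12
= 334.6900 MJ

334.6900 MJ


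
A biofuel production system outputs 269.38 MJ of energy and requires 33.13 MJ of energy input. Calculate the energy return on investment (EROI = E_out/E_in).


EROI = E_out / E_in
= 269.38 / 33.13
= 8.1310

8.1310


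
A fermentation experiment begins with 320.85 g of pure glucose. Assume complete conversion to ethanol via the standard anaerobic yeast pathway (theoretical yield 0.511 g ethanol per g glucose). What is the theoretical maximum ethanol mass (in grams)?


Theoretical ethanol yield: m_EtOH = 0.511 * m_glucose
m_EtOH = 0.511 * 320.85 = 163.9544 g

163.9544 g


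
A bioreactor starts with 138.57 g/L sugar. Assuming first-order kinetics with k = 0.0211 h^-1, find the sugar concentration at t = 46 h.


S = S0 * exp(-k * t)
S = 138.57 * exp(-0.0211 * 46)
S = 52.4980 g/L

52.4980 g/L


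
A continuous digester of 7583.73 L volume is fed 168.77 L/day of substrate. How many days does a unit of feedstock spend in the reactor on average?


HRT = V / Q
= 7583.73 / 168.77
= 44.9353 days

44.9353 days


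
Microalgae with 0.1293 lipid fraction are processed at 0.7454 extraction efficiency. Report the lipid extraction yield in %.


Y = lipid_content * extraction_eff * 100
= 0.1293 * 0.7454 * 100
= 9.6380%

9.6380%


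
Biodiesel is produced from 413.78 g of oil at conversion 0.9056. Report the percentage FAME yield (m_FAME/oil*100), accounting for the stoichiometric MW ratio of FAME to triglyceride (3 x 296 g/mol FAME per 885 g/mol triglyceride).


m_FAME = oil * conv * (3 * 296 / 885) = oil * conv * (888/885)
= 413.78 * 0.9056 * 888 / 885
= 375.9894 g
Y = m_FAME / oil * 100 = conv * (888/885) * 100
= 0.9056 * 888 / 885 * 100
= 90.87%

90.87%


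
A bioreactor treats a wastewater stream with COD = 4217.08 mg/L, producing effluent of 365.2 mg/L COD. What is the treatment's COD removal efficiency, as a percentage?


eta = (COD_in - COD_out) / COD_in * 100
= (4217.08 - 365.2) / 4217.08 * 100
= 91.3400%

91.3400%


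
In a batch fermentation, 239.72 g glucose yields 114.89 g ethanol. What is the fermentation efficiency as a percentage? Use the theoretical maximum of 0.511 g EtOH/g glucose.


Fermentation efficiency = (actual / (0.511 * glucose)) * 100
= (114.89 / (0.511 * 239.72)) * 100
= 93.7901%

93.7901%


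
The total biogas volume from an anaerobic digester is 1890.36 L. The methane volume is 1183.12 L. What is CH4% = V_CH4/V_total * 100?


CH4% = V_CH4 / V_total * 100
= 1183.12 / 1890.36 * 100
= 62.5870%

62.5870%


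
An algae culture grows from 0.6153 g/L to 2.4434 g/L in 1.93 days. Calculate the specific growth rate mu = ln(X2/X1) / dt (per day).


mu = ln(X2/X1) / dt
= ln(2.4434/0.6153) / 1.93
= 0.7145 per day

0.7145 per day


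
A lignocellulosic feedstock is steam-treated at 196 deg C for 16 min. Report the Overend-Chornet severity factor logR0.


logR0 = log10(t * exp((T - 100) / 14.75))
= log10(16 * exp((196 - 100) / 14.75))
= 4.0307

4.0307


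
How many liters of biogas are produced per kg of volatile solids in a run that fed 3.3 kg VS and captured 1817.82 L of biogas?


Y = V / VS
= 1817.82 / 3.3
= 550.8545 L/kg VS

550.8545 L/kg VS


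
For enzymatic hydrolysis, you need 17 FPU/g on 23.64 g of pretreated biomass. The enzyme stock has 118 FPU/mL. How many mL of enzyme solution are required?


V = dosage * m_sub / activity
V = 17 * 23.64 / 118
V = 3.4058 mL

3.4058 mL


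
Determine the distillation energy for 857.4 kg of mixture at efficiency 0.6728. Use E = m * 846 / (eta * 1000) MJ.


E = m * 846 / (eta * 1000)
= 857.4 * 846 / (0.6728 * 1000)
= 1078.1219 MJ

1078.1219 MJ


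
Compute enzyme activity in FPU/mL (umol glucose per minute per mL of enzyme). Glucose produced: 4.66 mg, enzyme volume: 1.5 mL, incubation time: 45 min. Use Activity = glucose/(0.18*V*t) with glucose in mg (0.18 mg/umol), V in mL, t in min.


Activity = glucose_mg / (0.18 mg/umol * V_mL * t_min)
= 4.66 / (0.18 * 1.5 * 45)
= 0.3835 FPU/mL

0.3835 FPU/mL


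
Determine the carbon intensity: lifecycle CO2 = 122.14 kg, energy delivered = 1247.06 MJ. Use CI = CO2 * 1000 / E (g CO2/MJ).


CI = CO2 * 1000 / E
= 122.14 * 1000 / 1247.06
= 97.9424 g CO2/MJ

97.9424 g CO2/MJ


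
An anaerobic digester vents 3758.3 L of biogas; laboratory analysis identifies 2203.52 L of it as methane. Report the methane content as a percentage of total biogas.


CH4% = V_CH4 / V_total * 100
= 2203.52 / 3758.3 * 100
= 58.6308%

58.6308%


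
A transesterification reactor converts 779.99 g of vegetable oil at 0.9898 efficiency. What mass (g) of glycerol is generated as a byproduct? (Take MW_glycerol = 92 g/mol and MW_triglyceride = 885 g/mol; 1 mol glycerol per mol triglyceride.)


glycerol = oil * conv * (92/885)
= 779.99 * 0.9898 * 92 / 885
= 80.2567 g

80.2567 g


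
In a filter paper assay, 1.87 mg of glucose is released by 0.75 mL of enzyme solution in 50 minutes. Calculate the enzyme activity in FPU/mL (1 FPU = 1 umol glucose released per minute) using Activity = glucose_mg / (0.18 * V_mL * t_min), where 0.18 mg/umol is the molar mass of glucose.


Activity = glucose_mg / (0.18 mg/umol * V_mL * t_min)
= 1.87 / (0.18 * 0.75 * 50)
= 0.2770 FPU/mL

0.2770 FPU/mL


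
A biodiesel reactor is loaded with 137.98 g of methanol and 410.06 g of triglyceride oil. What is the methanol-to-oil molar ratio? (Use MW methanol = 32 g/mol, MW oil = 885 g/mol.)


Molar ratio = n_MeOH / n_oil = (MeOH/32) / (oil/885) = (MeOH * 885) / (32 * oil)
= (137.98 * 885) / (32 * 410.06)
= 9.3060

9.3060


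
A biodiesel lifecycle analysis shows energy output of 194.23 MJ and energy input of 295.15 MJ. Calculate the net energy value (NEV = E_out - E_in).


NEV = E_out - E_in
= 194.23 - 295.15
= -100.9200 MJ

-100.9200 MJ


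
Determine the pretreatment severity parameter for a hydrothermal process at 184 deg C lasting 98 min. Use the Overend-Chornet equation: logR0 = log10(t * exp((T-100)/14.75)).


logR0 = log10(t * exp((T - 100) / 14.75))
= log10(98 * exp((184 - 100) / 14.75))
= 4.4645

4.4645


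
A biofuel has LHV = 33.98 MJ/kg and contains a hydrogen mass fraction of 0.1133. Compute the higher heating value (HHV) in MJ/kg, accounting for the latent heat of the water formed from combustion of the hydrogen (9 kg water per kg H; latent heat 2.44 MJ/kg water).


HHV = LHV + H_frac * 9 * 2.44
= 33.98 + 0.1133 * 9 * 2.44
= 36.4681 MJ/kg

36.4681 MJ/kg


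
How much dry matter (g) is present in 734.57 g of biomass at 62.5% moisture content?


Wd = Ww * (1 - MC/100)
= 734.57 * (1 - 62.5/100)
= 275.4638 g

275.4638 g


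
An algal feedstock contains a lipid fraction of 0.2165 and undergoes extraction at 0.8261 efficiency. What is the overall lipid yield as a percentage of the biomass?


Y = lipid_content * extraction_eff * 100
= 0.2165 * 0.8261 * 100
= 17.8851%

17.8851%


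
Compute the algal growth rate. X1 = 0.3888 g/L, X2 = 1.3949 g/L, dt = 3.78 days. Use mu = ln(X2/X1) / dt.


mu = ln(X2/X1) / dt
= ln(1.3949/0.3888) / 3.78
= 0.3380 per day

0.3380 per day


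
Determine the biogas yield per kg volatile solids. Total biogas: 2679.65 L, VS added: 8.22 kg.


Y = V / VS
= 2679.65 / 8.22
= 325.9915 L/kg VS

325.9915 L/kg VS


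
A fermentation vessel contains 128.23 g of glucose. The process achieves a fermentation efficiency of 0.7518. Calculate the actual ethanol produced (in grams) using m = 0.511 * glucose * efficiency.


Actual ethanol: m = 0.511 * 128.23 * 0.7518
m = 49.2621 g

49.2621 g


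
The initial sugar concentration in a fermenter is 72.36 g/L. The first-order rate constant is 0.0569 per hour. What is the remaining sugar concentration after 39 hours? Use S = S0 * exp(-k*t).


S = S0 * exp(-k * t)
S = 72.36 * exp(-0.0569 * 39)
S = 7.8660 g/L

7.8660 g/L


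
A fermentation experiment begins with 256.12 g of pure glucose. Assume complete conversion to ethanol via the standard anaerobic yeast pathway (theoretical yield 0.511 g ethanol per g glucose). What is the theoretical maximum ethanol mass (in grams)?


Theoretical ethanol yield: m_EtOH = 0.511 * m_glucose
m_EtOH = 0.511 * 256.12 = 130.8773 g

130.8773 g


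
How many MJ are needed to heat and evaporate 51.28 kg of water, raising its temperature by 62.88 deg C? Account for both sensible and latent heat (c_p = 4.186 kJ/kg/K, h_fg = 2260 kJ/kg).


E = m_water * (4.186 * dT + 2260) / 1000
= 51.28 * (4.186 * 62.88 + 2260) / 1000
= 129.3905 MJ

129.3905 MJ


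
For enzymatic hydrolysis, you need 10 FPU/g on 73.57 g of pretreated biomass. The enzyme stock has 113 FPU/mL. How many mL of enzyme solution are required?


V = dosage * m_sub / activity
V = 10 * 73.57 / 113
V = 6.5106 mL

6.5106 mL


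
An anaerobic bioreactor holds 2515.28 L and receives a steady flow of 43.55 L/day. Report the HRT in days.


HRT = V / Q
= 2515.28 / 43.55
= 57.7561 days

57.7561 days


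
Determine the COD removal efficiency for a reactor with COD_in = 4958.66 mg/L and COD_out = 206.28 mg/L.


eta = (COD_in - COD_out) / COD_in * 100
= (4958.66 - 206.28) / 4958.66 * 100
= 95.8400%

95.8400%


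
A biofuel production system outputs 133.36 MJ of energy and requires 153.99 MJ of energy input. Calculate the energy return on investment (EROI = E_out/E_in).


EROI = E_out / E_in
= 133.36 / 153.99
= 0.8660

0.8660


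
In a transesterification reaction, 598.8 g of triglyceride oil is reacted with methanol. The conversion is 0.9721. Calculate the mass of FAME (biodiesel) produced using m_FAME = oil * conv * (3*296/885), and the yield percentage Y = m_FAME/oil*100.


m_FAME = oil * conv * (3 * 296 / 885) = oil * conv * (888/885)
= 598.8 * 0.9721 * 888 / 885
= 584.0667 g
Y = m_FAME / oil * 100 = conv * (888/885) * 100
= 0.9721 * 888 / 885 * 100
= 97.54%

584.0667 g FAME; Y = 97.54%


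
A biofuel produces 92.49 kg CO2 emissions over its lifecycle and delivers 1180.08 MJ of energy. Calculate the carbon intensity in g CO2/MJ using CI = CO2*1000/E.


CI = CO2 * 1000 / E
= 92.49 * 1000 / 1180.08
= 78.3760 g CO2/MJ

78.3760 g CO2/MJ


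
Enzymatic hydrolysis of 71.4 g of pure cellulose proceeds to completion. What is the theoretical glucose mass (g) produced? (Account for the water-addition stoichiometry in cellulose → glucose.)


glucose = cellulose * 180/162
= 71.4 * 180/162
= 79.3333 g

79.3333 g


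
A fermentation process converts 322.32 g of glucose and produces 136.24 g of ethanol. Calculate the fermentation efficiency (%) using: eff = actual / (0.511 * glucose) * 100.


Fermentation efficiency = (actual / (0.511 * glucose)) * 100
= (136.24 / (0.511 * 322.32)) * 100
= 82.7173%

82.7173%


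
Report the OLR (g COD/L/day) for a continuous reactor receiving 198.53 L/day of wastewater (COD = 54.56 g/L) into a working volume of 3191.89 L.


OLR = Q * S / V
= 198.53 * 54.56 / 3191.89
= 3.3935 g/L/day

3.3935 g/L/day


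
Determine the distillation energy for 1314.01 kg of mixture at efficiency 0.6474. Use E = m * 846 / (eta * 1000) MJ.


E = m * 846 / (eta * 1000)
= 1314.01 * 846 / (0.6474 * 1000)
= 1717.1030 MJ

1717.1030 MJ


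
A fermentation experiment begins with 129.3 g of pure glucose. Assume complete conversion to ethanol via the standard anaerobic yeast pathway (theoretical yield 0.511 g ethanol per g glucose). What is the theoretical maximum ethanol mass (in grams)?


Theoretical ethanol yield: m_EtOH = 0.511 * m_glucose
m_EtOH = 0.511 * 129.3 = 66.0723 g

66.0723 g


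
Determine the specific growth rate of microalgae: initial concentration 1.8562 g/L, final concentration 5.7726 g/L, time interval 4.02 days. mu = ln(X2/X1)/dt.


mu = ln(X2/X1) / dt
= ln(5.7726/1.8562) / 4.02
= 0.2822 per day

0.2822 per day


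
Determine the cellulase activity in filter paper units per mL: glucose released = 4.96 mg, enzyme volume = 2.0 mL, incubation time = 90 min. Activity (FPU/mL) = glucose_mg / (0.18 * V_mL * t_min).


Activity = glucose_mg / (0.18 mg/umol * V_mL * t_min)
= 4.96 / (0.18 * 2.0 * 90)
= 0.1531 FPU/mL

0.1531 FPU/mL
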